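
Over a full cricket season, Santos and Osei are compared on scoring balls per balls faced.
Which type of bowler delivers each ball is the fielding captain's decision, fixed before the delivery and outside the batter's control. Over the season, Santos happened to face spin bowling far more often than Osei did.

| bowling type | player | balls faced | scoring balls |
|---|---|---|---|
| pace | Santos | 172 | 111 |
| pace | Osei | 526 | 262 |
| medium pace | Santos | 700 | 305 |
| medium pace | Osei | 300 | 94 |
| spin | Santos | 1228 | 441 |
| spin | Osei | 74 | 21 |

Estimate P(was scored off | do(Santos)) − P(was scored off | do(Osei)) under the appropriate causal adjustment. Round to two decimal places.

Nothing the player does changes bowling type; the imbalance is an allocation artefact. With bowling type also predicting the outcome, the pooled figure is confounded, and the within-stratum comparison is the causal one.
Adjusting over the population distribution of bowling type: 0.233·(0.645−0.498) + 0.333·(0.436−0.313) + 0.434·(0.359−0.284) = +0.108.

+0.11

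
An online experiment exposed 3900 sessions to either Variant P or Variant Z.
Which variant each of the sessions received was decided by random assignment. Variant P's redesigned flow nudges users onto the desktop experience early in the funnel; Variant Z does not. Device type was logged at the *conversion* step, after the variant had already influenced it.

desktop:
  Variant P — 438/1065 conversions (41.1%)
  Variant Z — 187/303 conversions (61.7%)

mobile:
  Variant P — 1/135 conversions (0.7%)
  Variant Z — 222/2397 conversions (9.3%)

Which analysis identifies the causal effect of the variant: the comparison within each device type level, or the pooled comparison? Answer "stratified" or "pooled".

pooled

The stratified and pooled comparisons disagree (Variant Z wins within each device type; Variant P wins overall), so the answer turns on the causal role of device type.
Device type is recorded after the variant and is itself shifted by it — it sits on the causal path from variant to outcome. Conditioning on a mediator would strip out part of the effect we want; the pooled comparison gives the total causal effect.
Pooled: Variant P 36.6% vs Variant Z 15.1%; Variant P is higher overall.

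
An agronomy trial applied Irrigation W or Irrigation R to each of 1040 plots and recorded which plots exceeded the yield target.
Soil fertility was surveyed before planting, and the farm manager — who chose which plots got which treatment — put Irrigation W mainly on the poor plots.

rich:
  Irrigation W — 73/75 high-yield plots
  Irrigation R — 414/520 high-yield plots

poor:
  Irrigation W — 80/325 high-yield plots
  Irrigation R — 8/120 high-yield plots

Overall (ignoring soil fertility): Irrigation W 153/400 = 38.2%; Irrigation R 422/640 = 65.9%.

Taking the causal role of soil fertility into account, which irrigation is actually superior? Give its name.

Here soil fertility is a common cause — it drives both which irrigation a case falls under and the outcome. The crude comparison mixes populations; the stratum-specific rates are the causally relevant ones.
Within each level — rich: 97.3% vs 79.6%; poor: 24.6% vs 6.7% — Irrigation W is higher every time.

Irrigation W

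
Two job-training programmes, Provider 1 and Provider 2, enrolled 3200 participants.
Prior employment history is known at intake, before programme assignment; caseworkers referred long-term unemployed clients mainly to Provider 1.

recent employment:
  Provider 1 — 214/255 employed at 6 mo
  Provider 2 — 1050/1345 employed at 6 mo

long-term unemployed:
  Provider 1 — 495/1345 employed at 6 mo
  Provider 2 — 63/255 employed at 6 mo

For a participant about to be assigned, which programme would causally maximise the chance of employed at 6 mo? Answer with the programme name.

Since prior employment history is a pre-existing factor (not a product of the programme) and it affects the outcome on its own, it is a confounder. The stratified rates, not the pooled rate, identify the causal effect.
Within each level — recent employment: 83.9% vs 78.1%; long-term unemployed: 36.8% vs 24.7% — Provider 1 is higher every time.

Provider 1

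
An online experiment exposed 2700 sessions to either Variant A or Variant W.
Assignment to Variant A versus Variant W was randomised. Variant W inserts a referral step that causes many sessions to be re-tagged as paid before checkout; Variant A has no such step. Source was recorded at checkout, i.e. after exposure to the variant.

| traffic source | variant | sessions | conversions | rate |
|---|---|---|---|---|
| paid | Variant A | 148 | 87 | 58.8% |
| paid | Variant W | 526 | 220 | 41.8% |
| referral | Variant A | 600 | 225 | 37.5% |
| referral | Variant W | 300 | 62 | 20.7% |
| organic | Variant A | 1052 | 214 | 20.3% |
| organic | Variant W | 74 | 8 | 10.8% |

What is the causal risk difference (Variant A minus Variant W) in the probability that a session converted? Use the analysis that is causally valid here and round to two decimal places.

Traffic source here is a post-treatment variable shaped by the variant; conditioning on it would introduce bias rather than remove it. The overall comparison is the causal one.
The causal difference is the pooled difference: 0.292 − 0.322 = -0.030.

-0.03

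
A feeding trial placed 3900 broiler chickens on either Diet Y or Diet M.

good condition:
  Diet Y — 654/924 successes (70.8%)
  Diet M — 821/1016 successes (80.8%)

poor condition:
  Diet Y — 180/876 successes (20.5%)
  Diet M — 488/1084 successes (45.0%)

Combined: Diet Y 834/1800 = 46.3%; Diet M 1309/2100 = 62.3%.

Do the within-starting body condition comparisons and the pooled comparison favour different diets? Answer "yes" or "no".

no

Within each starting body condition level (good condition 70.8% vs 80.8%; poor condition 20.5% vs 45.0%), Diet M has the higher rate every time. Pooled: 46.3% vs 62.3% — Diet M has the higher rate overall. They agree.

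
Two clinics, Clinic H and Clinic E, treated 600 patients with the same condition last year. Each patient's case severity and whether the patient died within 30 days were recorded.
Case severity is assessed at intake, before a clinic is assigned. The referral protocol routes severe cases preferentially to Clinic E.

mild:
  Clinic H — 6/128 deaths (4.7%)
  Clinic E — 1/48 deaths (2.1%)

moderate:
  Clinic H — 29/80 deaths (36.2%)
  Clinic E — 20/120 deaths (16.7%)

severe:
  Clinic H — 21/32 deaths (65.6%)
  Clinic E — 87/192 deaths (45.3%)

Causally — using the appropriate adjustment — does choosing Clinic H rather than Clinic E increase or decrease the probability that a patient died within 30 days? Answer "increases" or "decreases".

increases

Here case severity is a common cause — it drives both which clinic a case falls under and the outcome. The crude comparison mixes populations; the stratum-specific rates are the causally relevant ones.
Within each level — mild: 4.7% vs 2.1%; moderate: 36.2% vs 16.7%; severe: 65.6% vs 45.3% — Clinic E is lower every time.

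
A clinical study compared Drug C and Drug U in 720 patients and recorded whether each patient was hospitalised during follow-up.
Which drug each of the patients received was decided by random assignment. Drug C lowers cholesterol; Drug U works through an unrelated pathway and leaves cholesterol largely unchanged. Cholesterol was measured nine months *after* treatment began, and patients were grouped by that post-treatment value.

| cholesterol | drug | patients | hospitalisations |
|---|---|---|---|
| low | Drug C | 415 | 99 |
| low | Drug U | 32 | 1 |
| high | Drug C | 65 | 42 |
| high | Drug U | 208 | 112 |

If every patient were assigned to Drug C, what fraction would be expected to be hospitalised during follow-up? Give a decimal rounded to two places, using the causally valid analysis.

Because the drug influences cholesterol, cholesterol is a post-treatment mediator, not a confounder. Stratifying on it would bias the estimate; the causal effect is the crude pooled difference.
So P(outcome | do(Drug C)) is just the pooled rate for Drug C: 141/480 = 0.294.

0.29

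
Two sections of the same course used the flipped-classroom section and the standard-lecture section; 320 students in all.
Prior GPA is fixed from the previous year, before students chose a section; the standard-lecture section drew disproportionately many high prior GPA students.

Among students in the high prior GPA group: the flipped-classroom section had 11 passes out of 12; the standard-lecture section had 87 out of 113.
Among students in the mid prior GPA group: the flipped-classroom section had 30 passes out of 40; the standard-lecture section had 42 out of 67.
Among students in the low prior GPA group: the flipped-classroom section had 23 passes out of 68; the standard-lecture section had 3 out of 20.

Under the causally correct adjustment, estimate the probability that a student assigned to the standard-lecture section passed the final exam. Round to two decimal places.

0.55

The imbalance in prior GPA band arose from how students were allocated, not from anything the teaching method did; and prior GPA band independently affects the outcome. The pooled gap is confounded — condition on prior GPA band.
Standardising the standard-lecture section to the population prior GPA band mix: 0.391·87/113 + 0.334·42/67 + 0.275·3/20 = 0.552.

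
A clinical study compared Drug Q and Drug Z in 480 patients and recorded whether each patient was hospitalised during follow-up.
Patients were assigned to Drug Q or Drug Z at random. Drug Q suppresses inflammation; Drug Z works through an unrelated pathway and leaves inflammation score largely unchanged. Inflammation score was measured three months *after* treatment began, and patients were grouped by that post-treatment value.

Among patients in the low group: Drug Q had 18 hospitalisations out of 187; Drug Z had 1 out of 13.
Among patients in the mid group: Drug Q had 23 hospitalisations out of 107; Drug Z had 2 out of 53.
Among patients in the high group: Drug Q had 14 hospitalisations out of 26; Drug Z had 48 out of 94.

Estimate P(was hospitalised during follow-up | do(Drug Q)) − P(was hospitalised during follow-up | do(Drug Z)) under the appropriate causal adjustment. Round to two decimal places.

Inflammation score is recorded after the drug and is itself shifted by it — it sits on the causal path from drug to outcome. Conditioning on a mediator would strip out part of the effect we want; the pooled comparison gives the total causal effect.
The causal difference is the pooled difference: 0.172 − 0.319 = -0.147.

-0.15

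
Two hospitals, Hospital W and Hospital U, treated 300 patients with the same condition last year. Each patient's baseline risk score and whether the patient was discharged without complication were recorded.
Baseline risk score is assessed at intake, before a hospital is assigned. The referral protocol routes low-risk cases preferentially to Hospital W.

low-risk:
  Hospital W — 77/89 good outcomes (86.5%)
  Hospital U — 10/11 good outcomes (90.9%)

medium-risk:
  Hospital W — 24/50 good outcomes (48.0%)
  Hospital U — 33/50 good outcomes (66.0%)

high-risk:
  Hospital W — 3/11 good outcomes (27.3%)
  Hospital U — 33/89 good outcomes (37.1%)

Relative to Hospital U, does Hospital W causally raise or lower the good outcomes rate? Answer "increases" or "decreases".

The baseline risk score-specific comparison favours Hospital U throughout, but the pooled figures favour Hospital W. The question is whether to condition on baseline risk score.
Nothing the hospital does changes baseline risk score; the imbalance is an allocation artefact. With baseline risk score also predicting the outcome, the pooled figure is confounded, and the within-stratum comparison is the causal one.
Within each level — low-risk: 86.5% vs 90.9%; medium-risk: 48.0% vs 66.0%; high-risk: 27.3% vs 37.1% — Hospital U is higher every time.

decreases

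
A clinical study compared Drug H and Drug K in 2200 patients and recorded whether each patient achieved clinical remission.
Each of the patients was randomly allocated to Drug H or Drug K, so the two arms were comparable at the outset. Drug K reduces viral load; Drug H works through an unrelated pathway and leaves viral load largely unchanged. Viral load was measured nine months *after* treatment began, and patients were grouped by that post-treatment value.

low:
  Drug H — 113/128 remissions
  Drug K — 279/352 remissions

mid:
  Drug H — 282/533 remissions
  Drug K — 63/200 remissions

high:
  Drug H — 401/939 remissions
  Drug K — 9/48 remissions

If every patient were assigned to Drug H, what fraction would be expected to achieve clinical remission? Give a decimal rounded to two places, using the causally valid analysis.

Within every viral load level Drug H has the higher rate, yet pooled Drug K does — Simpson's reversal.
Stratifying would compare drugs among patients the drugs themselves sorted into viral load groups — a form of selection on an intermediate. The unconditioned pooled rates give the total causal effect.
So P(outcome | do(Drug H)) is just the pooled rate for Drug H: 796/1600 = 0.497.

0.50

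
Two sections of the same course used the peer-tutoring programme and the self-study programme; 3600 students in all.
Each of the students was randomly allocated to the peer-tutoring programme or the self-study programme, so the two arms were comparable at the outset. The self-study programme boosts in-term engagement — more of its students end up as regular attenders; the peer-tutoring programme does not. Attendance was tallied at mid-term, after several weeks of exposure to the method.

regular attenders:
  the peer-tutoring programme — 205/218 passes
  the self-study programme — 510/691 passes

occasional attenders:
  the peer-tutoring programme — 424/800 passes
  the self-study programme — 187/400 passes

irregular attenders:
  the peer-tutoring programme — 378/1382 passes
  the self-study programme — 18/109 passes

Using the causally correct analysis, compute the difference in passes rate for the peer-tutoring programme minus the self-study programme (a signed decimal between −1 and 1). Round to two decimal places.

The distribution of mid-term attendance is itself part of what the teaching method does — it is an intermediate outcome. Holding it fixed would remove that part of the effect; the total effect is the pooled difference.
The causal difference is the pooled difference: 0.420 − 0.596 = -0.176.

-0.18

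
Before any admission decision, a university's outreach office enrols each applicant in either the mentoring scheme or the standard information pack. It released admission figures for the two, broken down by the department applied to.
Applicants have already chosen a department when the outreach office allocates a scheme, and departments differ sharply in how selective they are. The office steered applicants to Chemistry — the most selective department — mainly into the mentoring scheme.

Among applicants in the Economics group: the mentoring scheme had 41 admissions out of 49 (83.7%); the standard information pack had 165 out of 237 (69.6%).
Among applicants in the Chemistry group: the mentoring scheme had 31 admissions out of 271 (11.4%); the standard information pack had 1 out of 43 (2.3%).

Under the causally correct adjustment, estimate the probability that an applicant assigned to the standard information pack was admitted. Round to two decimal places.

0.34

The department-specific comparison favours the mentoring scheme throughout, but the pooled figures favour the standard information pack. The question is whether to condition on department.
Department is set before the outreach scheme has any effect — it is not caused by the outreach scheme — and it independently drives the outcome. That makes it a confounder, so the causal comparison is within department levels.
Standardising the standard information pack to the population department mix: 0.477·165/237 + 0.523·1/43 = 0.344.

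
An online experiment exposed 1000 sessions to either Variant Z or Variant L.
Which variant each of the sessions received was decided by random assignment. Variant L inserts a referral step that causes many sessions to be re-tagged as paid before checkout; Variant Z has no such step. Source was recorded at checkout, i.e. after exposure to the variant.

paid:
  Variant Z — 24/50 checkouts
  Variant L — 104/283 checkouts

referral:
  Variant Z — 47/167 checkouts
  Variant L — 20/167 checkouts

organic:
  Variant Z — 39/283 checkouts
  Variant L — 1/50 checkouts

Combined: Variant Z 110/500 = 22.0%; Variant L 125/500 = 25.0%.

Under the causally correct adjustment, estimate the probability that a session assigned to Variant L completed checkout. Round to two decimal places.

0.25

Variant Z is higher inside every traffic source stratum but Variant L is higher in aggregate. Whether to stratify depends on how traffic source relates to the variant.
Traffic source lies on the pathway variant → traffic source → outcome, so adjusting for it blocks the indirect effect. For the total causal effect of variant, use the unadjusted pooled rates.
So P(outcome | do(Variant L)) is just the pooled rate for Variant L: 125/500 = 0.250.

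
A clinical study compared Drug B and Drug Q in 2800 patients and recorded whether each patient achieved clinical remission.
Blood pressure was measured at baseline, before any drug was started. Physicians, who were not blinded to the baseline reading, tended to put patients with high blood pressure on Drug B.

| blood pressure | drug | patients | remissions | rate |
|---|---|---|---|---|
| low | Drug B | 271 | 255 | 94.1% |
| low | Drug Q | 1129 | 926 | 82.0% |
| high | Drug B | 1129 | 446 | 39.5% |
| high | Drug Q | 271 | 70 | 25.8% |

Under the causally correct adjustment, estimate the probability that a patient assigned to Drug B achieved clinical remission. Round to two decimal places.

0.67

Nothing the drug does changes blood pressure; the imbalance is an allocation artefact. With blood pressure also predicting the outcome, the pooled figure is confounded, and the within-stratum comparison is the causal one.
Standardising Drug B to the population blood pressure mix: 0.500·255/271 + 0.500·446/1129 = 0.668.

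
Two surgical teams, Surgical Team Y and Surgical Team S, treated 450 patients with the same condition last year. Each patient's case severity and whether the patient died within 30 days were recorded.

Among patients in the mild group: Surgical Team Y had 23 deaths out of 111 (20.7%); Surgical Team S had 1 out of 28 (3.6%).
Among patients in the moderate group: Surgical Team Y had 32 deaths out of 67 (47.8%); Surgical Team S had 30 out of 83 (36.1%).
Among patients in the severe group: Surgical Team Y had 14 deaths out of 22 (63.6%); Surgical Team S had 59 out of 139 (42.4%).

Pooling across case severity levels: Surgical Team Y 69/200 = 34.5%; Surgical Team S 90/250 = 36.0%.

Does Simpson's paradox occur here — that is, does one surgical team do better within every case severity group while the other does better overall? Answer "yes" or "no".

yes

Within each case severity level (mild 20.7% vs 3.6%; moderate 47.8% vs 36.1%; severe 63.6% vs 42.4%), Surgical Team S has the lower rate every time. Pooled: 34.5% vs 36.0% — Surgical Team Y has the lower rate overall. The two comparisons disagree.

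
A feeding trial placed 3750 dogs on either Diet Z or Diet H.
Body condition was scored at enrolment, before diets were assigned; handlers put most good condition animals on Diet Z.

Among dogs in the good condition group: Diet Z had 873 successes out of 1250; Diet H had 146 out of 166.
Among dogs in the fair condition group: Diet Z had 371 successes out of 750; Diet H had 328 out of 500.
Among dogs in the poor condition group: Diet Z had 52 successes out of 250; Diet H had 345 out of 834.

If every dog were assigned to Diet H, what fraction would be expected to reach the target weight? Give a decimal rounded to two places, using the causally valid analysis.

Diet H is higher inside every starting body condition stratum but Diet Z is higher in aggregate. Whether to stratify depends on how starting body condition relates to the diet.
Since starting body condition is a pre-existing factor (not a product of the diet) and it affects the outcome on its own, it is a confounder. The stratified rates, not the pooled rate, identify the causal effect.
Standardising Diet H to the population starting body condition mix: 0.378·146/166 + 0.333·328/500 + 0.289·345/834 = 0.670.

0.67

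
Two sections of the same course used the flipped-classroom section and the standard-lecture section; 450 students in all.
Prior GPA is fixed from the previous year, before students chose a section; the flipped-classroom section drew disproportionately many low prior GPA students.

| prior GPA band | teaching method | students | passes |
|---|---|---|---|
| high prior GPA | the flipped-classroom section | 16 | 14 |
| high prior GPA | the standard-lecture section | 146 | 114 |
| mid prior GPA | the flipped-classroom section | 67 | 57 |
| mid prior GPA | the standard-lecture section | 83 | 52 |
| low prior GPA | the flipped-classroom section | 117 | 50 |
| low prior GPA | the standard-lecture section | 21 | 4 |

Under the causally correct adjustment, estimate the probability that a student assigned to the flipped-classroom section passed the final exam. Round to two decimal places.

0.73

The imbalance in prior GPA band arose from how students were allocated, not from anything the teaching method did; and prior GPA band independently affects the outcome. The pooled gap is confounded — condition on prior GPA band.
Standardising the flipped-classroom section to the population prior GPA band mix: 0.360·14/16 + 0.333·57/67 + 0.307·50/117 = 0.730.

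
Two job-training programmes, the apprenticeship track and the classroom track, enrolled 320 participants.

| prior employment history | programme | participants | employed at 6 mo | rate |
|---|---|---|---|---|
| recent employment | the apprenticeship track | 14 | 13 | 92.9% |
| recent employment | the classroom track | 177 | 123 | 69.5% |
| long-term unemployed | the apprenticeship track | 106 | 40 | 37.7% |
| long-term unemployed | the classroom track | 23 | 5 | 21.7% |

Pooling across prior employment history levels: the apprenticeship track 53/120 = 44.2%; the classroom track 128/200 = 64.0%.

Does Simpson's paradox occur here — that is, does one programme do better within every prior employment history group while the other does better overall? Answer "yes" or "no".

Within each prior employment history level (recent employment 92.9% vs 69.5%; long-term unemployed 37.7% vs 21.7%), the apprenticeship track has the higher rate every time. Pooled: 44.2% vs 64.0% — the classroom track has the higher rate overall. The two comparisons disagree.

yes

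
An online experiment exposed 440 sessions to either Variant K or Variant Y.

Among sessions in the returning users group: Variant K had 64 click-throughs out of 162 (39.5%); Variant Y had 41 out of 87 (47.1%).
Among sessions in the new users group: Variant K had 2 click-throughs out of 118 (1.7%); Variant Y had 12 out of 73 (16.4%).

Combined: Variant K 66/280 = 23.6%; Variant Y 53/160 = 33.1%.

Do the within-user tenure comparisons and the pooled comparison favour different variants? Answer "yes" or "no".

no

Within each user tenure level (returning users 39.5% vs 47.1%; new users 1.7% vs 16.4%), Variant Y has the higher rate every time. Pooled: 23.6% vs 33.1% — Variant Y has the higher rate overall. They agree.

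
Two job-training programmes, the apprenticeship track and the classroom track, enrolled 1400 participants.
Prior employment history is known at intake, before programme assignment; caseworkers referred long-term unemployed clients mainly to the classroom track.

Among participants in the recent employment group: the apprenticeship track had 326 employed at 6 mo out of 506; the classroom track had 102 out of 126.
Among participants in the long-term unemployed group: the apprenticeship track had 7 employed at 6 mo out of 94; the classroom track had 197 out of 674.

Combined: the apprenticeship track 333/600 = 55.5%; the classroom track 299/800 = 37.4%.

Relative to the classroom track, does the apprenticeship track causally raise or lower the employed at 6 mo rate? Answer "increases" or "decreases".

the classroom track is higher inside every prior employment history stratum but the apprenticeship track is higher in aggregate. Whether to stratify depends on how prior employment history relates to the programme.
The imbalance in prior employment history arose from how participants were allocated, not from anything the programme did; and prior employment history independently affects the outcome. The pooled gap is confounded — condition on prior employment history.
Within each level — recent employment: 64.4% vs 81.0%; long-term unemployed: 7.4% vs 29.2% — the classroom track is higher every time.

decreases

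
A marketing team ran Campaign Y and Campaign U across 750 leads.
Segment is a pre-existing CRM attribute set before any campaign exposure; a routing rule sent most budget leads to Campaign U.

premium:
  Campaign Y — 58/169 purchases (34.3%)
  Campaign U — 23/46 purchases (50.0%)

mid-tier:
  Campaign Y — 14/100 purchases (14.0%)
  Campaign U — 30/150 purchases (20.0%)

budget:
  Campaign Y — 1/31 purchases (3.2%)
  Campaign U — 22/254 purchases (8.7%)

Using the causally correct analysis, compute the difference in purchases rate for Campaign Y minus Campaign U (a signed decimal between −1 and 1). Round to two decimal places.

The stratified and pooled comparisons disagree (Campaign U wins within each customer segment; Campaign Y wins overall), so the answer turns on the causal role of customer segment.
Since customer segment is a pre-existing factor (not a product of the campaign) and it affects the outcome on its own, it is a confounder. The stratified rates, not the pooled rate, identify the causal effect.
Adjusting over the population distribution of customer segment: 0.287·(0.343−0.500) + 0.333·(0.140−0.200) + 0.380·(0.032−0.087) = -0.086.

-0.09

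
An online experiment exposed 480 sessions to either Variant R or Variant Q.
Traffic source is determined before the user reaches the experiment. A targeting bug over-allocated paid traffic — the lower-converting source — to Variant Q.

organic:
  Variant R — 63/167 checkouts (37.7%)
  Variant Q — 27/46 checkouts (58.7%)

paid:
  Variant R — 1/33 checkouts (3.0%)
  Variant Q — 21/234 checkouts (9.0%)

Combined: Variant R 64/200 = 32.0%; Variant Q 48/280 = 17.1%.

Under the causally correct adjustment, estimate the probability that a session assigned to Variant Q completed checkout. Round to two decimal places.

0.31

Nothing the variant does changes traffic source; the imbalance is an allocation artefact. With traffic source also predicting the outcome, the pooled figure is confounded, and the within-stratum comparison is the causal one.
Standardising Variant Q to the population traffic source mix: 0.444·27/46 + 0.556·21/234 = 0.310.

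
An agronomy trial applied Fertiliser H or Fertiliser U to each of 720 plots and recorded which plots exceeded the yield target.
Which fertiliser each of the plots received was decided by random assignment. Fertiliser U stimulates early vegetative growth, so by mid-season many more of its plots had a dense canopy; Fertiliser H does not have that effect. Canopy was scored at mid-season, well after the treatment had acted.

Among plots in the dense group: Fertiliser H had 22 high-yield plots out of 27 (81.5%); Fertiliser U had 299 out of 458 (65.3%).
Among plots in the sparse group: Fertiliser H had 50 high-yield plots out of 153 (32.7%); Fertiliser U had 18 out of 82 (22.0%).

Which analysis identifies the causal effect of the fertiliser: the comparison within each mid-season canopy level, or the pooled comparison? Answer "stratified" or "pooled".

The distribution of mid-season canopy is itself part of what the fertiliser does — it is an intermediate outcome. Holding it fixed would remove that part of the effect; the total effect is the pooled difference.
Pooled: Fertiliser H 40.0% vs Fertiliser U 58.7%; Fertiliser U is higher overall.

pooled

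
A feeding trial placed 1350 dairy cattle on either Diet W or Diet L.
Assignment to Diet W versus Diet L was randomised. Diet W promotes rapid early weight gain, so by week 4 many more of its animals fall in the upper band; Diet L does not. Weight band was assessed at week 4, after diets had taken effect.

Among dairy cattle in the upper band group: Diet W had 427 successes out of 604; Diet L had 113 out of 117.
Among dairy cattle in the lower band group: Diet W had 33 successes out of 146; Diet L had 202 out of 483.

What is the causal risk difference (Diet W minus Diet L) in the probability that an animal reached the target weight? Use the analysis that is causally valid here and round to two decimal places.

+0.09

Stratifying would compare diets among dairy cattle the diets themselves sorted into week-4 weight band groups — a form of selection on an intermediate. The unconditioned pooled rates give the total causal effect.
The causal difference is the pooled difference: 0.613 − 0.525 = +0.088.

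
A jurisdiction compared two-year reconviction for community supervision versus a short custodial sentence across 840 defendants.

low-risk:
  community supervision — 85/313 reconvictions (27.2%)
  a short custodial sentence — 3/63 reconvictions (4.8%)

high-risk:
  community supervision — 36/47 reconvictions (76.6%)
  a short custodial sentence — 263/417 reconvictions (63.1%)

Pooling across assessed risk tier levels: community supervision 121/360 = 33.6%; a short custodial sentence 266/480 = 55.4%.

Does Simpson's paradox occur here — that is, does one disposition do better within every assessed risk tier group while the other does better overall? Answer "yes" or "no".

Within each assessed risk tier level (low-risk 27.2% vs 4.8%; high-risk 76.6% vs 63.1%), a short custodial sentence has the lower rate every time. Pooled: 33.6% vs 55.4% — community supervision has the lower rate overall. The two comparisons disagree.

yes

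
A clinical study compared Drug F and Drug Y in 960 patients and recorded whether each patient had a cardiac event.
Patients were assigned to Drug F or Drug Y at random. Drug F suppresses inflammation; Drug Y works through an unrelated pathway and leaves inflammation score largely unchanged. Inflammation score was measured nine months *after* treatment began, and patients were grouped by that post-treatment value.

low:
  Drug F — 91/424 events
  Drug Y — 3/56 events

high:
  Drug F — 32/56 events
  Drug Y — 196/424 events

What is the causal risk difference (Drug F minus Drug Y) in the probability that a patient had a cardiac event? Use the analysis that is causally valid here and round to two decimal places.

-0.16

The distribution of inflammation score is itself part of what the drug does — it is an intermediate outcome. Holding it fixed would remove that part of the effect; the total effect is the pooled difference.
The causal difference is the pooled difference: 0.256 − 0.415 = -0.158.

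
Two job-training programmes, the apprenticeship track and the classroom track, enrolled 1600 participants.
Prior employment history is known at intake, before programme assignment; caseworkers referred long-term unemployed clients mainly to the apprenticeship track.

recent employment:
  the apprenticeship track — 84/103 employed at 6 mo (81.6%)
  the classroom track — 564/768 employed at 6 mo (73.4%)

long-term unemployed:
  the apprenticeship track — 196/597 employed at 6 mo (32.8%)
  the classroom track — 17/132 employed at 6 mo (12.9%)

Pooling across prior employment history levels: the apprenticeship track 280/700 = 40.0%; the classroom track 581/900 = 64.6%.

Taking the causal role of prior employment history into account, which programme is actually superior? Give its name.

The stratified and pooled comparisons disagree (the apprenticeship track wins within each prior employment history; the classroom track wins overall), so the answer turns on the causal role of prior employment history.
The imbalance in prior employment history arose from how participants were allocated, not from anything the programme did; and prior employment history independently affects the outcome. The pooled gap is confounded — condition on prior employment history.
Within each level — recent employment: 81.6% vs 73.4%; long-term unemployed: 32.8% vs 12.9% — the apprenticeship track is higher every time.

the apprenticeship track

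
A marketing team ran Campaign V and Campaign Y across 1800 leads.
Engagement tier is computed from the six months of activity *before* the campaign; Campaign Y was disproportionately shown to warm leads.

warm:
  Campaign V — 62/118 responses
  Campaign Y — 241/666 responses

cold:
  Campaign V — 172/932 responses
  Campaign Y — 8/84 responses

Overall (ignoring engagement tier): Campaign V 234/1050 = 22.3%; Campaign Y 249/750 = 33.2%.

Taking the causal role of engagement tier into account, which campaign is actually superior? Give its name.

Campaign V is higher inside every engagement tier stratum but Campaign Y is higher in aggregate. Whether to stratify depends on how engagement tier relates to the campaign.
Engagement tier is set before the campaign has any effect — it is not caused by the campaign — and it independently drives the outcome. That makes it a confounder, so the causal comparison is within engagement tier levels.
Within each level — warm: 52.5% vs 36.2%; cold: 18.5% vs 9.5% — Campaign V is higher every time.

Campaign V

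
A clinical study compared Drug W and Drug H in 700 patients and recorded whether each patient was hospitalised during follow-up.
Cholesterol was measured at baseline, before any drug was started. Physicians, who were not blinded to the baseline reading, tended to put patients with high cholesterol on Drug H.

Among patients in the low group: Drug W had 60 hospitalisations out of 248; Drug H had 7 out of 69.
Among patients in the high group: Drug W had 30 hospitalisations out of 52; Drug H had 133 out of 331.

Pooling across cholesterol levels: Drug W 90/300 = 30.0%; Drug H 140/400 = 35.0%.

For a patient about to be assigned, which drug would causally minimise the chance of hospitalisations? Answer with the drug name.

Drug H

Cholesterol differs across drugs for reasons unrelated to any effect of the drug itself, and it separately predicts the outcome — a classic confounder. We must compare within cholesterol levels.
Within each level — low: 24.2% vs 10.1%; high: 57.7% vs 40.2% — Drug H is lower every time.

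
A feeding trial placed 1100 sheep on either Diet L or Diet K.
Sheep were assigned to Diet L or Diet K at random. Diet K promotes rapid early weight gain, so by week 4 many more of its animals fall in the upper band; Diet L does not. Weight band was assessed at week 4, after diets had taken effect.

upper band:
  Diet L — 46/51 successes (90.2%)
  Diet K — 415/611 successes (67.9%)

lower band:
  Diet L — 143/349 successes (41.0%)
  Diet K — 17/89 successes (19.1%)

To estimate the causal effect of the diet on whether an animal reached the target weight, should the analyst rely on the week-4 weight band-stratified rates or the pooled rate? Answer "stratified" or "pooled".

Diet L is higher inside every week-4 weight band stratum but Diet K is higher in aggregate. Whether to stratify depends on how week-4 weight band relates to the diet.
Week-4 weight band here is a post-treatment variable shaped by the diet; conditioning on it would introduce bias rather than remove it. The overall comparison is the causal one.
Pooled: Diet L 47.2% vs Diet K 61.7%; Diet K is higher overall.

pooled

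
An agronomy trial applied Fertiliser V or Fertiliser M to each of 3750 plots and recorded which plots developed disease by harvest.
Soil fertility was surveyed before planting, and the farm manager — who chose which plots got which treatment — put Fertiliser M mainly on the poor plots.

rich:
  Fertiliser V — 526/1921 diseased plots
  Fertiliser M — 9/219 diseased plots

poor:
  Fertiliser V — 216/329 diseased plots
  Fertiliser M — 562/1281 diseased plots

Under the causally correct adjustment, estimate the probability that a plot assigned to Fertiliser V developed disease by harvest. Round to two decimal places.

Soil fertility satisfies the back-door criterion: it is not a descendant of the fertiliser, and it blocks the spurious path from fertiliser to outcome. Adjusting for it (i.e., using the within-soil fertility rates) gives the causal effect.
Standardising Fertiliser V to the population soil fertility mix: 0.571·526/1921 + 0.429·216/329 = 0.438.

0.44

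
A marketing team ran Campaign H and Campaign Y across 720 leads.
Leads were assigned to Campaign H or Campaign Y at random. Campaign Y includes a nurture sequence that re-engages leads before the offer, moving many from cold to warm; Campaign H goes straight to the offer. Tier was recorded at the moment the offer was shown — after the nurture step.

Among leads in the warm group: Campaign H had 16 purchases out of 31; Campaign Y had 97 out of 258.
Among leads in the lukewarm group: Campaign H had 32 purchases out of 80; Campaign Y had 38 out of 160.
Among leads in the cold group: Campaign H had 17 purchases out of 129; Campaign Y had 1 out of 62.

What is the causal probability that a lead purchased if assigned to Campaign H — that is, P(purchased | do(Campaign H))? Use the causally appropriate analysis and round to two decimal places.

0.27

Stratifying would compare campaigns among leads the campaigns themselves sorted into engagement tier groups — a form of selection on an intermediate. The unconditioned pooled rates give the total causal effect.
So P(outcome | do(Campaign H)) is just the pooled rate for Campaign H: 65/240 = 0.271.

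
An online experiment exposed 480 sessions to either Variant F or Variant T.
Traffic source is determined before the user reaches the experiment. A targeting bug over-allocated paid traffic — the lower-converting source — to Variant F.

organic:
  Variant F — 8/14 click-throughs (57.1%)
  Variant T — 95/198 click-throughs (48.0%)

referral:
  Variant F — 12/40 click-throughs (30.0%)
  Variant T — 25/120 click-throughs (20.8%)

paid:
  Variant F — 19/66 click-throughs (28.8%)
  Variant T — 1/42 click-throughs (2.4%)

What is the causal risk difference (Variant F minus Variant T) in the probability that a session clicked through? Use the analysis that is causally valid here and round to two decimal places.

Variant F is higher inside every traffic source stratum but Variant T is higher in aggregate. Whether to stratify depends on how traffic source relates to the variant.
The imbalance in traffic source arose from how sessions were allocated, not from anything the variant did; and traffic source independently affects the outcome. The pooled gap is confounded — condition on traffic source.
Adjusting over the population distribution of traffic source: 0.442·(0.571−0.480) + 0.333·(0.300−0.208) + 0.225·(0.288−0.024) = +0.130.

+0.13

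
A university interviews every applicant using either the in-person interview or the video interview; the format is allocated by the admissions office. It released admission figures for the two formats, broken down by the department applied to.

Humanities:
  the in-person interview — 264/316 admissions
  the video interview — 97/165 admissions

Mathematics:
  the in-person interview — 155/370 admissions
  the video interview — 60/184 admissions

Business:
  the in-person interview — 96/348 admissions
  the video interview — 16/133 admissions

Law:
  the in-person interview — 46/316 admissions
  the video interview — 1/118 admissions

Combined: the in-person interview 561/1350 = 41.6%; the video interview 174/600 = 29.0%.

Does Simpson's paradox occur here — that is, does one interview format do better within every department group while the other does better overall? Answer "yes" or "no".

no

Within each department level (Humanities 83.5% vs 58.8%; Mathematics 41.9% vs 32.6%; Business 27.6% vs 12.0%; Law 14.6% vs 0.8%), the in-person interview has the higher rate every time. Pooled: 41.6% vs 29.0% — the in-person interview has the higher rate overall. They agree.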